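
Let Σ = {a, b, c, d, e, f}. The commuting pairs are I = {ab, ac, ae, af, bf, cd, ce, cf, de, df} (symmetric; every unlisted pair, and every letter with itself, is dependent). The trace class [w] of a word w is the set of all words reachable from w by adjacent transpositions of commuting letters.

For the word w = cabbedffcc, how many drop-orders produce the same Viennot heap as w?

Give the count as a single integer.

piece 0:c — minimal
piece 1:a — minimal
piece 2:b rests on {0:c}
piece 3:b rests on {2:b}
piece 4:e rests on {3:b}
piece 5:d rests on {1:a, 3:b}
piece 6:f rests on {4:e}
piece 7:f rests on {6:f}
piece 8:c rests on {3:b}
piece 9:c rests on {8:c}
minimal pieces: {0:c, 1:a}
ways to finish when only these pieces remain (= sum over removing one remaining piece with nothing left below it):
  1 left: {5}→1  {7}→1  {9}→1
  2 left: {1,5}→1  {5,7}→2  {5,9}→2  {6,7}→1  {7,9}→2  {8,9}→1
  3 left: {1,5,7}→3  {1,5,9}→3  {4,6,7}→1  {5,6,7}→3  {5,7,9}→6  {5,8,9}→3  {6,7,9}→3  {7,8,9}→3
  4 left: {1,5,6,7}→6  {1,5,7,9}→12  {1,5,8,9}→6  {4,5,6,7}→4  {4,6,7,9}→4  {5,6,7,9}→12  {5,7,8,9}→12  {6,7,8,9}→6
  5 left: {1,4,5,6,7}→10  {1,5,6,7,9}→30  {1,5,7,8,9}→30  {4,5,6,7,9}→20  {4,6,7,8,9}→10  {5,6,7,8,9}→30
  6 left: {1,4,5,6,7,9}→60  {1,5,6,7,8,9}→90  {4,5,6,7,8,9}→60
  7 left: {1,4,5,6,7,8,9}→210  {3,4,5,6,7,8,9}→60
  8 left: {1,3,4,5,6,7,8,9}→270  {2,3,4,5,6,7,8,9}→60
  placing 0:c first → 330 extensions
  placing 1:a first → 60 extensions
total linear extensions = 390

390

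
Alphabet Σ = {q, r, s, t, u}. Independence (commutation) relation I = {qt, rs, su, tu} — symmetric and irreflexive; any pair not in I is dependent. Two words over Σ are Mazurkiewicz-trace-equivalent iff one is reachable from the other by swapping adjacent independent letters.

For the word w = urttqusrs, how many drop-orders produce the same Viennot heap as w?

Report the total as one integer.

drop 0:u onto floor
drop 1:r onto {0:u}
drop 2:t onto {1:r}
drop 3:t onto {2:t}
drop 4:q onto {1:r}
drop 5:u onto {4:q}
drop 6:s onto {3:t, 4:q}
drop 7:r onto {3:t, 5:u}
drop 8:s onto {6:s}
ground layer = {0:u}
drop-orders for the pieces not yet dropped (sum over which currently-grounded one goes next):
  1 to go: {7} 1  {8} 1
  2 to go: {5,7} 1  {6,8} 1  {7,8} 2
  3 to go: {5,7,8} 3  {6,7,8} 3
  4 to go: {3,6,7,8} 3  {5,6,7,8} 6
  5 to go: {2,3,6,7,8} 3  {3,5,6,7,8} 9  {4,5,6,7,8} 6
  6 to go: {2,3,5,6,7,8} 12  {3,4,5,6,7,8} 15
  7 to go: {2,3,4,5,6,7,8} 27
  if 0:u drops first: 27 orders

27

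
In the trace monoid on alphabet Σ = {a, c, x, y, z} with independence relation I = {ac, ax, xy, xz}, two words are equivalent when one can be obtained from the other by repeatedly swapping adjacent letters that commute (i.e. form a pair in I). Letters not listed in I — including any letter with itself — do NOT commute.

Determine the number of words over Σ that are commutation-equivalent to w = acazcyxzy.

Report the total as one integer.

0(a) covers ∅
1(c) covers ∅
2(a) covers 0:a
3(z) covers 1:c, 2:a
4(c) covers 3:z
5(y) covers 4:c
6(x) covers 4:c
7(z) covers 5:y
8(y) covers 7:z
floor of heap: 0:a, 1:c
completions by unplaced set U, small U first (add the entries for U minus each lowest piece of U):
  |U|=1: {6}:1  {8}:1
  |U|=2: {6,8}:2  {7,8}:1
  |U|=3: {5,7,8}:1  {6,7,8}:3
  |U|=4: {5,6,7,8}:4
  |U|=5: {4,5,6,7,8}:4
  |U|=6: {3,4,5,6,7,8}:4
  |U|=7: {1,3,4,5,6,7,8}:4  {2,3,4,5,6,7,8}:4
  start at 0(a): 8
  start at 1(c): 4
sum over floor = 12

12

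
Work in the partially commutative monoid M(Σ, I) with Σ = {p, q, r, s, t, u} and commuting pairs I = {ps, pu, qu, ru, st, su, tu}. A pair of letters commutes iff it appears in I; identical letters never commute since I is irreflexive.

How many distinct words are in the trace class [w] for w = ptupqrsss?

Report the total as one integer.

9

#0=p has no predecessor
#1=t depends on [0:p]
#2=u has no predecessor
#3=p depends on [1:t]
#4=q depends on [3:p]
#5=r depends on [4:q]
#6=s depends on [5:r]
#7=s depends on [6:s]
#8=s depends on [7:s]
sources: [0:p, 2:u]
N(rest) = Σ N(rest − s) over sources s of rest; N(one piece) = 1:
  size 1 → [2]=1  [8]=1
  size 2 → [2,8]=2  [7,8]=1
  size 3 → [2,7,8]=3  [6,7,8]=1
  size 4 → [2,6,7,8]=4  [5,6,7,8]=1
  size 5 → [2,5,6,7,8]=5  [4,5,6,7,8]=1
  size 6 → [2,4,5,6,7,8]=6  [3,4,5,6,7,8]=1
  size 7 → [1,3,4,5,6,7,8]=1  [2,3,4,5,6,7,8]=7
  first=0(p) contributes 8
  first=2(u) contributes 1
|[w]| = 9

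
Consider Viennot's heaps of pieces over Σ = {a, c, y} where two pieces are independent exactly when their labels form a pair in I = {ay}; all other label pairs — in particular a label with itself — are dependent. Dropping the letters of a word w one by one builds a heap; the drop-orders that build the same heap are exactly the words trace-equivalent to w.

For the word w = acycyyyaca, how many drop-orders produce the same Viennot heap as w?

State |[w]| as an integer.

0(a) covers ∅
1(c) covers 0:a
2(y) covers 1:c
3(c) covers 2:y
4(y) covers 3:c
5(y) covers 4:y
6(y) covers 5:y
7(a) covers 3:c
8(c) covers 6:y, 7:a
9(a) covers 8:c
floor of heap: 0:a
completions by unplaced set U, small U first (add the entries for U minus each lowest piece of U):
  |U|=1: {9}:1
  |U|=2: {8,9}:1
  |U|=3: {6,8,9}:1  {7,8,9}:1
  |U|=4: {5,6,8,9}:1  {6,7,8,9}:2
  |U|=5: {4,5,6,8,9}:1  {5,6,7,8,9}:3
  |U|=6: {4,5,6,7,8,9}:4
  |U|=7: {3,4,5,6,7,8,9}:4
  |U|=8: {2,3,4,5,6,7,8,9}:4
  start at 0(a): 4

4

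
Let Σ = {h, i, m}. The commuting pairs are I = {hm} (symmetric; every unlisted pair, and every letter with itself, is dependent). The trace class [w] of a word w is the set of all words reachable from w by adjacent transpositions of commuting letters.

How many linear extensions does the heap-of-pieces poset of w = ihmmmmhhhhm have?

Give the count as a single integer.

252

0(i) covers ∅
1(h) covers 0:i
2(m) covers 0:i
3(m) covers 2:m
4(m) covers 3:m
5(m) covers 4:m
6(h) covers 1:h
7(h) covers 6:h
8(h) covers 7:h
9(h) covers 8:h
10(m) covers 5:m
floor of heap: 0:i
completions by unplaced set U, small U first (add the entries for U minus each lowest piece of U):
  |U|=1: {9}:1  {10}:1
  |U|=2: {5,10}:1  {8,9}:1  {9,10}:2
  |U|=3: {4,5,10}:1  {5,9,10}:3  {7,8,9}:1  {8,9,10}:3
  |U|=4: {3,4,5,10}:1  {4,5,9,10}:4  {5,8,9,10}:6  {6,7,8,9}:1  {7,8,9,10}:4
  |U|=5: {1,6,7,8,9}:1  {2,3,4,5,10}:1  {3,4,5,9,10}:5  {4,5,8,9,10}:10  {5,7,8,9,10}:10  {6,7,8,9,10}:5
  |U|=6: {1,6,7,8,9,10}:6  {2,3,4,5,9,10}:6  {3,4,5,8,9,10}:15  {4,5,7,8,9,10}:20  {5,6,7,8,9,10}:15
  |U|=7: {1,5,6,7,8,9,10}:21  {2,3,4,5,8,9,10}:21  {3,4,5,7,8,9,10}:35  {4,5,6,7,8,9,10}:35
  |U|=8: {1,4,5,6,7,8,9,10}:56  {2,3,4,5,7,8,9,10}:56  {3,4,5,6,7,8,9,10}:70
  |U|=9: {1,3,4,5,6,7,8,9,10}:126  {2,3,4,5,6,7,8,9,10}:126
  start at 0(i): 252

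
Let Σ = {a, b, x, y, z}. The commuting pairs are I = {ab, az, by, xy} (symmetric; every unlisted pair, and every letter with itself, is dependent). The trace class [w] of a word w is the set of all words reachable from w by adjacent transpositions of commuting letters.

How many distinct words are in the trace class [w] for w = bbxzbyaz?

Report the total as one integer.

5

drop 0:b onto floor
drop 1:b onto {0:b}
drop 2:x onto {1:b}
drop 3:z onto {2:x}
drop 4:b onto {3:z}
drop 5:y onto {3:z}
drop 6:a onto {5:y}
drop 7:z onto {4:b, 5:y}
ground layer = {0:b}
drop-orders for the pieces not yet dropped (sum over which currently-grounded one goes next):
  1 to go: {6} 1  {7} 1
  2 to go: {4,7} 1  {6,7} 2
  3 to go: {4,6,7} 3  {5,6,7} 2
  4 to go: {4,5,6,7} 5
  5 to go: {3,4,5,6,7} 5
  6 to go: {2,3,4,5,6,7} 5
  if 0:b drops first: 5 orders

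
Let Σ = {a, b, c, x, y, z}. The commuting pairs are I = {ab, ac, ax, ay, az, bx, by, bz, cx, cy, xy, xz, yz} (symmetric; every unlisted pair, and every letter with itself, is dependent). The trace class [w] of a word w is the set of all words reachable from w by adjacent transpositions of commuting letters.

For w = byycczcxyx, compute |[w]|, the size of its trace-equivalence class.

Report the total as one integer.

#0=b has no predecessor
#1=y has no predecessor
#2=y depends on [1:y]
#3=c depends on [0:b]
#4=c depends on [3:c]
#5=z depends on [4:c]
#6=c depends on [5:z]
#7=x has no predecessor
#8=y depends on [2:y]
#9=x depends on [7:x]
sources: [0:b, 1:y, 7:x]
N(rest) = Σ N(rest − s) over sources s of rest; N(one piece) = 1:
  size 1 → [6]=1  [8]=1  [9]=1
  size 2 → [2,8]=1  [5,6]=1  [6,8]=2  [6,9]=2  [7,9]=1  [8,9]=2
  size 3 → [1,2,8]=1  [2,6,8]=3  [2,8,9]=3  [4,5,6]=1  [5,6,8]=3  [5,6,9]=3  [6,7,9]=3  [6,8,9]=6  [7,8,9]=3
  size 4 → [1,2,6,8]=4  [1,2,8,9]=4  [2,5,6,8]=6  [2,6,8,9]=12  [2,7,8,9]=6  [3,4,5,6]=1  [4,5,6,8]=4  [4,5,6,9]=4  [5,6,7,9]=6  [5,6,8,9]=12  [6,7,8,9]=12
  size 5 → [0,3,4,5,6]=1  [1,2,5,6,8]=10  [1,2,6,8,9]=20  [1,2,7,8,9]=10  [2,4,5,6,8]=10  [2,5,6,8,9]=30  [2,6,7,8,9]=30  [3,4,5,6,8]=5  [3,4,5,6,9]=5  [4,5,6,7,9]=10  [4,5,6,8,9]=20  [5,6,7,8,9]=30
  size 6 → [0,3,4,5,6,8]=6  [0,3,4,5,6,9]=6  [1,2,4,5,6,8]=20  [1,2,5,6,8,9]=60  [1,2,6,7,8,9]=60  [2,3,4,5,6,8]=15  [2,4,5,6,8,9]=60  [2,5,6,7,8,9]=90  [3,4,5,6,7,9]=15  [3,4,5,6,8,9]=30  [4,5,6,7,8,9]=60
  size 7 → [0,2,3,4,5,6,8]=21  [0,3,4,5,6,7,9]=21  [0,3,4,5,6,8,9]=42  [1,2,3,4,5,6,8]=35  [1,2,4,5,6,8,9]=140  [1,2,5,6,7,8,9]=210  [2,3,4,5,6,8,9]=105  [2,4,5,6,7,8,9]=210  [3,4,5,6,7,8,9]=105
  size 8 → [0,1,2,3,4,5,6,8]=56  [0,2,3,4,5,6,8,9]=168  [0,3,4,5,6,7,8,9]=168  [1,2,3,4,5,6,8,9]=280  [1,2,4,5,6,7,8,9]=560  [2,3,4,5,6,7,8,9]=420
  first=0(b) contributes 1260
  first=1(y) contributes 756
  first=7(x) contributes 504
|[w]| = 2520

2520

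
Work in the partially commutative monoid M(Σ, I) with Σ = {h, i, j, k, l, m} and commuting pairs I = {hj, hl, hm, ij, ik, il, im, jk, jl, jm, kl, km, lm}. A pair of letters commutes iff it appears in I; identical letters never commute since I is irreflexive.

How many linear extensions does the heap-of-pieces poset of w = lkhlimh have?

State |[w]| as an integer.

0(l) covers ∅
1(k) covers ∅
2(h) covers 1:k
3(l) covers 0:l
4(i) covers 2:h
5(m) covers ∅
6(h) covers 4:i
floor of heap: 0:l, 1:k, 5:m
completions by unplaced set U, small U first (add the entries for U minus each lowest piece of U):
  |U|=1: {3}:1  {5}:1  {6}:1
  |U|=2: {0,3}:1  {3,5}:2  {3,6}:2  {4,6}:1  {5,6}:2
  |U|=3: {0,3,5}:3  {0,3,6}:3  {2,4,6}:1  {3,4,6}:3  {3,5,6}:6  {4,5,6}:3
  |U|=4: {0,3,4,6}:6  {0,3,5,6}:12  {1,2,4,6}:1  {2,3,4,6}:4  {2,4,5,6}:4  {3,4,5,6}:12
  |U|=5: {0,2,3,4,6}:10  {0,3,4,5,6}:30  {1,2,3,4,6}:5  {1,2,4,5,6}:5  {2,3,4,5,6}:20
  start at 0(l): 30
  start at 1(k): 60
  start at 5(m): 15
sum over floor = 105

105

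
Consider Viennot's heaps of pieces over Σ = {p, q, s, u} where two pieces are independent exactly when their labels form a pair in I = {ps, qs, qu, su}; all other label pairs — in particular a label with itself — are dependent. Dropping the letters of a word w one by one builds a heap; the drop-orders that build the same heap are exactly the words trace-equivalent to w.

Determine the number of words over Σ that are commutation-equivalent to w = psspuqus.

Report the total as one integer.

piece 0:p — minimal
piece 1:s — minimal
piece 2:s rests on {1:s}
piece 3:p rests on {0:p}
piece 4:u rests on {3:p}
piece 5:q rests on {3:p}
piece 6:u rests on {4:u}
piece 7:s rests on {2:s}
minimal pieces: {0:p, 1:s}
ways to finish when only these pieces remain (= sum over removing one remaining piece with nothing left below it):
  1 left: {5}→1  {6}→1  {7}→1
  2 left: {2,7}→1  {4,6}→1  {5,6}→2  {5,7}→2  {6,7}→2
  3 left: {1,2,7}→1  {2,5,7}→3  {2,6,7}→3  {4,5,6}→3  {4,6,7}→3  {5,6,7}→6
  4 left: {1,2,5,7}→4  {1,2,6,7}→4  {2,4,6,7}→6  {2,5,6,7}→12  {3,4,5,6}→3  {4,5,6,7}→12
  5 left: {0,3,4,5,6}→3  {1,2,4,6,7}→10  {1,2,5,6,7}→20  {2,4,5,6,7}→30  {3,4,5,6,7}→15
  6 left: {0,3,4,5,6,7}→18  {1,2,4,5,6,7}→60  {2,3,4,5,6,7}→45
  placing 0:p first → 105 extensions
  placing 1:s first → 63 extensions
total linear extensions = 168

168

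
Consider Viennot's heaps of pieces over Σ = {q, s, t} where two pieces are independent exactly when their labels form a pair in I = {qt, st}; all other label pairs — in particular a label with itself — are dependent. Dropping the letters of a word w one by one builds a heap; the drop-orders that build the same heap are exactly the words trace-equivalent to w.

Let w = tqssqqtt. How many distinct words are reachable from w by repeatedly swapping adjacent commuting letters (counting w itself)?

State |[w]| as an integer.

drop 0:t onto floor
drop 1:q onto floor
drop 2:s onto {1:q}
drop 3:s onto {2:s}
drop 4:q onto {3:s}
drop 5:q onto {4:q}
drop 6:t onto {0:t}
drop 7:t onto {6:t}
ground layer = {0:t, 1:q}
drop-orders for the pieces not yet dropped (sum over which currently-grounded one goes next):
  1 to go: {5} 1  {7} 1
  2 to go: {4,5} 1  {5,7} 2  {6,7} 1
  3 to go: {0,6,7} 1  {3,4,5} 1  {4,5,7} 3  {5,6,7} 3
  4 to go: {0,5,6,7} 4  {2,3,4,5} 1  {3,4,5,7} 4  {4,5,6,7} 6
  5 to go: {0,4,5,6,7} 10  {1,2,3,4,5} 1  {2,3,4,5,7} 5  {3,4,5,6,7} 10
  6 to go: {0,3,4,5,6,7} 20  {1,2,3,4,5,7} 6  {2,3,4,5,6,7} 15
  if 0:t drops first: 21 orders
  if 1:q drops first: 35 orders
heap linearizations: 56

56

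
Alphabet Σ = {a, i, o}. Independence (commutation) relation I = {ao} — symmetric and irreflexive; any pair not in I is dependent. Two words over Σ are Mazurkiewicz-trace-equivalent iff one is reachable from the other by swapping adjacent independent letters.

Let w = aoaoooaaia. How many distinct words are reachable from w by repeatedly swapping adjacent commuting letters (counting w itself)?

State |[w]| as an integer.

70

0(a) covers ∅
1(o) covers ∅
2(a) covers 0:a
3(o) covers 1:o
4(o) covers 3:o
5(o) covers 4:o
6(a) covers 2:a
7(a) covers 6:a
8(i) covers 5:o, 7:a
9(a) covers 8:i
floor of heap: 0:a, 1:o
completions by unplaced set U, small U first (add the entries for U minus each lowest piece of U):
  |U|=1: {9}:1
  |U|=2: {8,9}:1
  |U|=3: {5,8,9}:1  {7,8,9}:1
  |U|=4: {4,5,8,9}:1  {5,7,8,9}:2  {6,7,8,9}:1
  |U|=5: {2,6,7,8,9}:1  {3,4,5,8,9}:1  {4,5,7,8,9}:3  {5,6,7,8,9}:3
  |U|=6: {0,2,6,7,8,9}:1  {1,3,4,5,8,9}:1  {2,5,6,7,8,9}:4  {3,4,5,7,8,9}:4  {4,5,6,7,8,9}:6
  |U|=7: {0,2,5,6,7,8,9}:5  {1,3,4,5,7,8,9}:5  {2,4,5,6,7,8,9}:10  {3,4,5,6,7,8,9}:10
  |U|=8: {0,2,4,5,6,7,8,9}:15  {1,3,4,5,6,7,8,9}:15  {2,3,4,5,6,7,8,9}:20
  start at 0(a): 35
  start at 1(o): 35
sum over floor = 70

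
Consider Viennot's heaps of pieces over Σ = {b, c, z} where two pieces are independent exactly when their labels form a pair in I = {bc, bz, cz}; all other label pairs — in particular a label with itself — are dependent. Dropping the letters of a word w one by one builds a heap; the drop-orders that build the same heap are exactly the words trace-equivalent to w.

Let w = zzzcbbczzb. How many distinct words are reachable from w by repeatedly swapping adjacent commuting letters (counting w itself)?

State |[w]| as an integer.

piece 0:z — minimal
piece 1:z rests on {0:z}
piece 2:z rests on {1:z}
piece 3:c — minimal
piece 4:b — minimal
piece 5:b rests on {4:b}
piece 6:c rests on {3:c}
piece 7:z rests on {2:z}
piece 8:z rests on {7:z}
piece 9:b rests on {5:b}
minimal pieces: {0:z, 3:c, 4:b}
ways to finish when only these pieces remain (= sum over removing one remaining piece with nothing left below it):
  1 left: {6}→1  {8}→1  {9}→1
  2 left: {3,6}→1  {5,9}→1  {6,8}→2  {6,9}→2  {7,8}→1  {8,9}→2
  3 left: {2,7,8}→1  {3,6,8}→3  {3,6,9}→3  {4,5,9}→1  {5,6,9}→3  {5,8,9}→3  {6,7,8}→3  {6,8,9}→6  {7,8,9}→3
  4 left: {1,2,7,8}→1  {2,6,7,8}→4  {2,7,8,9}→4  {3,5,6,9}→6  {3,6,7,8}→6  {3,6,8,9}→12  {4,5,6,9}→4  {4,5,8,9}→4  {5,6,8,9}→12  {5,7,8,9}→6  {6,7,8,9}→12
  5 left: {0,1,2,7,8}→1  {1,2,6,7,8}→5  {1,2,7,8,9}→5  {2,3,6,7,8}→10  {2,5,7,8,9}→10  {2,6,7,8,9}→20  {3,4,5,6,9}→10  {3,5,6,8,9}→30  {3,6,7,8,9}→30  {4,5,6,8,9}→20  {4,5,7,8,9}→10  {5,6,7,8,9}→30
  6 left: {0,1,2,6,7,8}→6  {0,1,2,7,8,9}→6  {1,2,3,6,7,8}→15  {1,2,5,7,8,9}→15  {1,2,6,7,8,9}→30  {2,3,6,7,8,9}→60  {2,4,5,7,8,9}→20  {2,5,6,7,8,9}→60  {3,4,5,6,8,9}→60  {3,5,6,7,8,9}→90  {4,5,6,7,8,9}→60
  7 left: {0,1,2,3,6,7,8}→21  {0,1,2,5,7,8,9}→21  {0,1,2,6,7,8,9}→42  {1,2,3,6,7,8,9}→105  {1,2,4,5,7,8,9}→35  {1,2,5,6,7,8,9}→105  {2,3,5,6,7,8,9}→210  {2,4,5,6,7,8,9}→140  {3,4,5,6,7,8,9}→210
  8 left: {0,1,2,3,6,7,8,9}→168  {0,1,2,4,5,7,8,9}→56  {0,1,2,5,6,7,8,9}→168  {1,2,3,5,6,7,8,9}→420  {1,2,4,5,6,7,8,9}→280  {2,3,4,5,6,7,8,9}→560
  placing 0:z first → 1260 extensions
  placing 3:c first → 504 extensions
  placing 4:b first → 756 extensions
total linear extensions = 2520

2520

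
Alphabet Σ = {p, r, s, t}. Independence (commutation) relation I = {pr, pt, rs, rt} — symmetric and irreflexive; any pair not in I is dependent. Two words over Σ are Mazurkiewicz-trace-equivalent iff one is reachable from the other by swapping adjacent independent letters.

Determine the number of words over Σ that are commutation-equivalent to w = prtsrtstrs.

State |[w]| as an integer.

0(p) covers ∅
1(r) covers ∅
2(t) covers ∅
3(s) covers 0:p, 2:t
4(r) covers 1:r
5(t) covers 3:s
6(s) covers 5:t
7(t) covers 6:s
8(r) covers 4:r
9(s) covers 7:t
floor of heap: 0:p, 1:r, 2:t
completions by unplaced set U, small U first (add the entries for U minus each lowest piece of U):
  |U|=1: {8}:1  {9}:1
  |U|=2: {4,8}:1  {7,9}:1  {8,9}:2
  |U|=3: {1,4,8}:1  {4,8,9}:3  {6,7,9}:1  {7,8,9}:3
  |U|=4: {1,4,8,9}:4  {4,7,8,9}:6  {5,6,7,9}:1  {6,7,8,9}:4
  |U|=5: {1,4,7,8,9}:10  {3,5,6,7,9}:1  {4,6,7,8,9}:10  {5,6,7,8,9}:5
  |U|=6: {0,3,5,6,7,9}:1  {1,4,6,7,8,9}:20  {2,3,5,6,7,9}:1  {3,5,6,7,8,9}:6  {4,5,6,7,8,9}:15
  |U|=7: {0,2,3,5,6,7,9}:2  {0,3,5,6,7,8,9}:7  {1,4,5,6,7,8,9}:35  {2,3,5,6,7,8,9}:7  {3,4,5,6,7,8,9}:21
  |U|=8: {0,2,3,5,6,7,8,9}:16  {0,3,4,5,6,7,8,9}:28  {1,3,4,5,6,7,8,9}:56  {2,3,4,5,6,7,8,9}:28
  start at 0(p): 84
  start at 1(r): 72
  start at 2(t): 84
sum over floor = 240

240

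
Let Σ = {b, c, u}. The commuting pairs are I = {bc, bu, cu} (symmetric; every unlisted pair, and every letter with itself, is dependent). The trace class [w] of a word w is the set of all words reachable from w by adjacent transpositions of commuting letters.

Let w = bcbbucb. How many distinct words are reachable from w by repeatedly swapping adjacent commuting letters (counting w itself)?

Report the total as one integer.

105

0(b) covers ∅
1(c) covers ∅
2(b) covers 0:b
3(b) covers 2:b
4(u) covers ∅
5(c) covers 1:c
6(b) covers 3:b
floor of heap: 0:b, 1:c, 4:u
completions by unplaced set U, small U first (add the entries for U minus each lowest piece of U):
  |U|=1: {4}:1  {5}:1  {6}:1
  |U|=2: {1,5}:1  {3,6}:1  {4,5}:2  {4,6}:2  {5,6}:2
  |U|=3: {1,4,5}:3  {1,5,6}:3  {2,3,6}:1  {3,4,6}:3  {3,5,6}:3  {4,5,6}:6
  |U|=4: {0,2,3,6}:1  {1,3,5,6}:6  {1,4,5,6}:12  {2,3,4,6}:4  {2,3,5,6}:4  {3,4,5,6}:12
  |U|=5: {0,2,3,4,6}:5  {0,2,3,5,6}:5  {1,2,3,5,6}:10  {1,3,4,5,6}:30  {2,3,4,5,6}:20
  start at 0(b): 60
  start at 1(c): 30
  start at 4(u): 15
sum over floor = 105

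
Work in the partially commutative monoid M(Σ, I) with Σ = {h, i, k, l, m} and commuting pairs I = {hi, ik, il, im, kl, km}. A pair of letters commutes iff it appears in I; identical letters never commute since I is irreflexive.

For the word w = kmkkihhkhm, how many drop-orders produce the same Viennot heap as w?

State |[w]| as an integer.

0(k) covers ∅
1(m) covers ∅
2(k) covers 0:k
3(k) covers 2:k
4(i) covers ∅
5(h) covers 1:m, 3:k
6(h) covers 5:h
7(k) covers 6:h
8(h) covers 7:k
9(m) covers 8:h
floor of heap: 0:k, 1:m, 4:i
completions by unplaced set U, small U first (add the entries for U minus each lowest piece of U):
  |U|=1: {4}:1  {9}:1
  |U|=2: {4,9}:2  {8,9}:1
  |U|=3: {4,8,9}:3  {7,8,9}:1
  |U|=4: {4,7,8,9}:4  {6,7,8,9}:1
  |U|=5: {4,6,7,8,9}:5  {5,6,7,8,9}:1
  |U|=6: {1,5,6,7,8,9}:1  {3,5,6,7,8,9}:1  {4,5,6,7,8,9}:6
  |U|=7: {1,3,5,6,7,8,9}:2  {1,4,5,6,7,8,9}:7  {2,3,5,6,7,8,9}:1  {3,4,5,6,7,8,9}:7
  |U|=8: {0,2,3,5,6,7,8,9}:1  {1,2,3,5,6,7,8,9}:3  {1,3,4,5,6,7,8,9}:16  {2,3,4,5,6,7,8,9}:8
  start at 0(k): 27
  start at 1(m): 9
  start at 4(i): 4
sum over floor = 40

40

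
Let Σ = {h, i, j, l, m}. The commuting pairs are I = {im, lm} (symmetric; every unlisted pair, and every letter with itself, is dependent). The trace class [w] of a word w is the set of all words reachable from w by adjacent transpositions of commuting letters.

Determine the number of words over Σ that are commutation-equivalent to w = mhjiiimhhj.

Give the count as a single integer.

piece 0:m — minimal
piece 1:h rests on {0:m}
piece 2:j rests on {1:h}
piece 3:i rests on {2:j}
piece 4:i rests on {3:i}
piece 5:i rests on {4:i}
piece 6:m rests on {2:j}
piece 7:h rests on {5:i, 6:m}
piece 8:h rests on {7:h}
piece 9:j rests on {8:h}
minimal pieces: {0:m}
ways to finish when only these pieces remain (= sum over removing one remaining piece with nothing left below it):
  1 left: {9}→1
  2 left: {8,9}→1
  3 left: {7,8,9}→1
  4 left: {5,7,8,9}→1  {6,7,8,9}→1
  5 left: {4,5,7,8,9}→1  {5,6,7,8,9}→2
  6 left: {3,4,5,7,8,9}→1  {4,5,6,7,8,9}→3
  7 left: {3,4,5,6,7,8,9}→4
  8 left: {2,3,4,5,6,7,8,9}→4
  placing 0:m first → 4 extensions

4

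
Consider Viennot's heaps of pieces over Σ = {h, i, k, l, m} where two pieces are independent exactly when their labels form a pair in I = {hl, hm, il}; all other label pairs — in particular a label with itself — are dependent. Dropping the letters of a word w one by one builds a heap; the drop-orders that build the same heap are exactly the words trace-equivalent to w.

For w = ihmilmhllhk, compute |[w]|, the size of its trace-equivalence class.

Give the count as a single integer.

60

drop 0:i onto floor
drop 1:h onto {0:i}
drop 2:m onto {0:i}
drop 3:i onto {1:h, 2:m}
drop 4:l onto {2:m}
drop 5:m onto {3:i, 4:l}
drop 6:h onto {3:i}
drop 7:l onto {5:m}
drop 8:l onto {7:l}
drop 9:h onto {6:h}
drop 10:k onto {8:l, 9:h}
ground layer = {0:i}
drop-orders for the pieces not yet dropped (sum over which currently-grounded one goes next):
  1 to go: {10} 1
  2 to go: {8,10} 1  {9,10} 1
  3 to go: {6,9,10} 1  {7,8,10} 1  {8,9,10} 2
  4 to go: {5,7,8,10} 1  {6,8,9,10} 3  {7,8,9,10} 3
  5 to go: {4,5,7,8,10} 1  {5,7,8,9,10} 4  {6,7,8,9,10} 6
  6 to go: {4,5,7,8,9,10} 5  {5,6,7,8,9,10} 10
  7 to go: {3,5,6,7,8,9,10} 10  {4,5,6,7,8,9,10} 15
  8 to go: {1,3,5,6,7,8,9,10} 10  {3,4,5,6,7,8,9,10} 25
  9 to go: {1,3,4,5,6,7,8,9,10} 35  {2,3,4,5,6,7,8,9,10} 25
  if 0:i drops first: 60 orders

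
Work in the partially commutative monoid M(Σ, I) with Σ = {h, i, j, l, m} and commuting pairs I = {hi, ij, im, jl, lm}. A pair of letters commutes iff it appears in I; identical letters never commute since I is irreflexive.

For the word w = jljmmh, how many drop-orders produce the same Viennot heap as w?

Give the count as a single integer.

5

drop 0:j onto floor
drop 1:l onto floor
drop 2:j onto {0:j}
drop 3:m onto {2:j}
drop 4:m onto {3:m}
drop 5:h onto {1:l, 4:m}
ground layer = {0:j, 1:l}
drop-orders for the pieces not yet dropped (sum over which currently-grounded one goes next):
  1 to go: {5} 1
  2 to go: {1,5} 1  {4,5} 1
  3 to go: {1,4,5} 2  {3,4,5} 1
  4 to go: {1,3,4,5} 3  {2,3,4,5} 1
  if 0:j drops first: 4 orders
  if 1:l drops first: 1 orders
heap linearizations: 5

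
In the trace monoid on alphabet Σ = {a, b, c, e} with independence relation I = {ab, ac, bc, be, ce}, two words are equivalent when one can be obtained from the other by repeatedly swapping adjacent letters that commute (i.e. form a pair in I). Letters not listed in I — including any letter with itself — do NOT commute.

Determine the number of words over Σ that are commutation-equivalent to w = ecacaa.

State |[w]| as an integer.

0(e) covers ∅
1(c) covers ∅
2(a) covers 0:e
3(c) covers 1:c
4(a) covers 2:a
5(a) covers 4:a
floor of heap: 0:e, 1:c
completions by unplaced set U, small U first (add the entries for U minus each lowest piece of U):
  |U|=1: {3}:1  {5}:1
  |U|=2: {1,3}:1  {3,5}:2  {4,5}:1
  |U|=3: {1,3,5}:3  {2,4,5}:1  {3,4,5}:3
  |U|=4: {0,2,4,5}:1  {1,3,4,5}:6  {2,3,4,5}:4
  start at 0(e): 10
  start at 1(c): 5
sum over floor = 15

15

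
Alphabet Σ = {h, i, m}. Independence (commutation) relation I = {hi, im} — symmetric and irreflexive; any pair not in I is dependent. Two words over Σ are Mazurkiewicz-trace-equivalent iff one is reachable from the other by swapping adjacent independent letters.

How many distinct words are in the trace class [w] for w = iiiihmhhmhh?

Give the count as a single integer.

#0=i has no predecessor
#1=i depends on [0:i]
#2=i depends on [1:i]
#3=i depends on [2:i]
#4=h has no predecessor
#5=m depends on [4:h]
#6=h depends on [5:m]
#7=h depends on [6:h]
#8=m depends on [7:h]
#9=h depends on [8:m]
#10=h depends on [9:h]
sources: [0:i, 4:h]
N(rest) = Σ N(rest − s) over sources s of rest; N(one piece) = 1:
  size 1 → [3]=1  [10]=1
  size 2 → [2,3]=1  [3,10]=2  [9,10]=1
  size 3 → [1,2,3]=1  [2,3,10]=3  [3,9,10]=3  [8,9,10]=1
  size 4 → [0,1,2,3]=1  [1,2,3,10]=4  [2,3,9,10]=6  [3,8,9,10]=4  [7,8,9,10]=1
  size 5 → [0,1,2,3,10]=5  [1,2,3,9,10]=10  [2,3,8,9,10]=10  [3,7,8,9,10]=5  [6,7,8,9,10]=1
  size 6 → [0,1,2,3,9,10]=15  [1,2,3,8,9,10]=20  [2,3,7,8,9,10]=15  [3,6,7,8,9,10]=6  [5,6,7,8,9,10]=1
  size 7 → [0,1,2,3,8,9,10]=35  [1,2,3,7,8,9,10]=35  [2,3,6,7,8,9,10]=21  [3,5,6,7,8,9,10]=7  [4,5,6,7,8,9,10]=1
  size 8 → [0,1,2,3,7,8,9,10]=70  [1,2,3,6,7,8,9,10]=56  [2,3,5,6,7,8,9,10]=28  [3,4,5,6,7,8,9,10]=8
  size 9 → [0,1,2,3,6,7,8,9,10]=126  [1,2,3,5,6,7,8,9,10]=84  [2,3,4,5,6,7,8,9,10]=36
  first=0(i) contributes 120
  first=4(h) contributes 210
|[w]| = 330

330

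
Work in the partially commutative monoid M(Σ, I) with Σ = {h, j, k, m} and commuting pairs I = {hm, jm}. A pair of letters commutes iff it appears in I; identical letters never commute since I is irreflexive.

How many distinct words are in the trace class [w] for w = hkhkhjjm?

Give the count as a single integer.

#0=h has no predecessor
#1=k depends on [0:h]
#2=h depends on [1:k]
#3=k depends on [2:h]
#4=h depends on [3:k]
#5=j depends on [4:h]
#6=j depends on [5:j]
#7=m depends on [3:k]
sources: [0:h]
N(rest) = Σ N(rest − s) over sources s of rest; N(one piece) = 1:
  size 1 → [6]=1  [7]=1
  size 2 → [5,6]=1  [6,7]=2
  size 3 → [4,5,6]=1  [5,6,7]=3
  size 4 → [4,5,6,7]=4
  size 5 → [3,4,5,6,7]=4
  size 6 → [2,3,4,5,6,7]=4
  first=0(h) contributes 4

4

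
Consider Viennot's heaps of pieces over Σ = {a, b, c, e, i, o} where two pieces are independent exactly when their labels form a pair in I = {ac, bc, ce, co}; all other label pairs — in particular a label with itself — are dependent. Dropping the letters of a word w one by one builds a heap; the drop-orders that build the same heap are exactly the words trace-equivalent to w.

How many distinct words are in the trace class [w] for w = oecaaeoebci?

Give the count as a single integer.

45

#0=o has no predecessor
#1=e depends on [0:o]
#2=c has no predecessor
#3=a depends on [1:e]
#4=a depends on [3:a]
#5=e depends on [4:a]
#6=o depends on [5:e]
#7=e depends on [6:o]
#8=b depends on [7:e]
#9=c depends on [2:c]
#10=i depends on [8:b, 9:c]
sources: [0:o, 2:c]
N(rest) = Σ N(rest − s) over sources s of rest; N(one piece) = 1:
  size 1 → [10]=1
  size 2 → [8,10]=1  [9,10]=1
  size 3 → [2,9,10]=1  [7,8,10]=1  [8,9,10]=2
  size 4 → [2,8,9,10]=3  [6,7,8,10]=1  [7,8,9,10]=3
  size 5 → [2,7,8,9,10]=6  [5,6,7,8,10]=1  [6,7,8,9,10]=4
  size 6 → [2,6,7,8,9,10]=10  [4,5,6,7,8,10]=1  [5,6,7,8,9,10]=5
  size 7 → [2,5,6,7,8,9,10]=15  [3,4,5,6,7,8,10]=1  [4,5,6,7,8,9,10]=6
  size 8 → [1,3,4,5,6,7,8,10]=1  [2,4,5,6,7,8,9,10]=21  [3,4,5,6,7,8,9,10]=7
  size 9 → [0,1,3,4,5,6,7,8,10]=1  [1,3,4,5,6,7,8,9,10]=8  [2,3,4,5,6,7,8,9,10]=28
  first=0(o) contributes 36
  first=2(c) contributes 9
|[w]| = 45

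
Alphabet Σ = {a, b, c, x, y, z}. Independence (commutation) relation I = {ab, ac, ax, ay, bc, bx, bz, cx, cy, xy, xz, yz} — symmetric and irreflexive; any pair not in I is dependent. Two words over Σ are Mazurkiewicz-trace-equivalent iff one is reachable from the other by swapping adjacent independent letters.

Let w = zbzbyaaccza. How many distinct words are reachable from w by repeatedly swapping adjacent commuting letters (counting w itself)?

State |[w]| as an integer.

990

#0=z has no predecessor
#1=b has no predecessor
#2=z depends on [0:z]
#3=b depends on [1:b]
#4=y depends on [3:b]
#5=a depends on [2:z]
#6=a depends on [5:a]
#7=c depends on [2:z]
#8=c depends on [7:c]
#9=z depends on [6:a, 8:c]
#10=a depends on [9:z]
sources: [0:z, 1:b]
N(rest) = Σ N(rest − s) over sources s of rest; N(one piece) = 1:
  size 1 → [4]=1  [10]=1
  size 2 → [3,4]=1  [4,10]=2  [9,10]=1
  size 3 → [1,3,4]=1  [3,4,10]=3  [4,9,10]=3  [6,9,10]=1  [8,9,10]=1
  size 4 → [1,3,4,10]=4  [3,4,9,10]=6  [4,6,9,10]=4  [4,8,9,10]=4  [5,6,9,10]=1  [6,8,9,10]=2  [7,8,9,10]=1
  size 5 → [1,3,4,9,10]=10  [3,4,6,9,10]=10  [3,4,8,9,10]=10  [4,5,6,9,10]=5  [4,6,8,9,10]=10  [4,7,8,9,10]=5  [5,6,8,9,10]=3  [6,7,8,9,10]=3
  size 6 → [1,3,4,6,9,10]=20  [1,3,4,8,9,10]=20  [3,4,5,6,9,10]=15  [3,4,6,8,9,10]=30  [3,4,7,8,9,10]=15  [4,5,6,8,9,10]=18  [4,6,7,8,9,10]=18  [5,6,7,8,9,10]=6
  size 7 → [1,3,4,5,6,9,10]=35  [1,3,4,6,8,9,10]=70  [1,3,4,7,8,9,10]=35  [2,5,6,7,8,9,10]=6  [3,4,5,6,8,9,10]=63  [3,4,6,7,8,9,10]=63  [4,5,6,7,8,9,10]=42
  size 8 → [0,2,5,6,7,8,9,10]=6  [1,3,4,5,6,8,9,10]=168  [1,3,4,6,7,8,9,10]=168  [2,4,5,6,7,8,9,10]=48  [3,4,5,6,7,8,9,10]=168
  size 9 → [0,2,4,5,6,7,8,9,10]=54  [1,3,4,5,6,7,8,9,10]=504  [2,3,4,5,6,7,8,9,10]=216
  first=0(z) contributes 720
  first=1(b) contributes 270
|[w]| = 990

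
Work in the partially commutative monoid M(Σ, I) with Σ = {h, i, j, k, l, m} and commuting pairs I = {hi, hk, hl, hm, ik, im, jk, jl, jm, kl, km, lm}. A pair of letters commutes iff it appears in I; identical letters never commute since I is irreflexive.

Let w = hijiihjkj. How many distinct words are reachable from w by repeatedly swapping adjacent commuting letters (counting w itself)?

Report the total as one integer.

#0=h has no predecessor
#1=i has no predecessor
#2=j depends on [0:h, 1:i]
#3=i depends on [2:j]
#4=i depends on [3:i]
#5=h depends on [2:j]
#6=j depends on [4:i, 5:h]
#7=k has no predecessor
#8=j depends on [6:j]
sources: [0:h, 1:i, 7:k]
N(rest) = Σ N(rest − s) over sources s of rest; N(one piece) = 1:
  size 1 → [7]=1  [8]=1
  size 2 → [6,8]=1  [7,8]=2
  size 3 → [4,6,8]=1  [5,6,8]=1  [6,7,8]=3
  size 4 → [3,4,6,8]=1  [4,5,6,8]=2  [4,6,7,8]=4  [5,6,7,8]=4
  size 5 → [3,4,5,6,8]=3  [3,4,6,7,8]=5  [4,5,6,7,8]=10
  size 6 → [2,3,4,5,6,8]=3  [3,4,5,6,7,8]=18
  size 7 → [0,2,3,4,5,6,8]=3  [1,2,3,4,5,6,8]=3  [2,3,4,5,6,7,8]=21
  first=0(h) contributes 24
  first=1(i) contributes 24
  first=7(k) contributes 6
|[w]| = 54

54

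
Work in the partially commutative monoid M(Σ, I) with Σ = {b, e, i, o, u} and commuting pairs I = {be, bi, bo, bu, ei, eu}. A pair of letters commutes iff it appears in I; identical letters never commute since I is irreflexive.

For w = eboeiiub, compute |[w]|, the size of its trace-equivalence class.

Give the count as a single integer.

112

drop 0:e onto floor
drop 1:b onto floor
drop 2:o onto {0:e}
drop 3:e onto {2:o}
drop 4:i onto {2:o}
drop 5:i onto {4:i}
drop 6:u onto {5:i}
drop 7:b onto {1:b}
ground layer = {0:e, 1:b}
drop-orders for the pieces not yet dropped (sum over which currently-grounded one goes next):
  1 to go: {3} 1  {6} 1  {7} 1
  2 to go: {1,7} 1  {3,6} 2  {3,7} 2  {5,6} 1  {6,7} 2
  3 to go: {1,3,7} 3  {1,6,7} 3  {3,5,6} 3  {3,6,7} 6  {4,5,6} 1  {5,6,7} 3
  4 to go: {1,3,6,7} 12  {1,5,6,7} 6  {3,4,5,6} 4  {3,5,6,7} 12  {4,5,6,7} 4
  5 to go: {1,3,5,6,7} 30  {1,4,5,6,7} 10  {2,3,4,5,6} 4  {3,4,5,6,7} 20
  6 to go: {0,2,3,4,5,6} 4  {1,3,4,5,6,7} 60  {2,3,4,5,6,7} 24
  if 0:e drops first: 84 orders
  if 1:b drops first: 28 orders
heap linearizations: 112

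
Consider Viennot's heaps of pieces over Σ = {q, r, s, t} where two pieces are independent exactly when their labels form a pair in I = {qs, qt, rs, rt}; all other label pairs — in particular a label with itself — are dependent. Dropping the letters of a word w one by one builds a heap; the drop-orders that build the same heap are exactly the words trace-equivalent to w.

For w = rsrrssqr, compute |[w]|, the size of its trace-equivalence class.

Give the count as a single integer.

piece 0:r — minimal
piece 1:s — minimal
piece 2:r rests on {0:r}
piece 3:r rests on {2:r}
piece 4:s rests on {1:s}
piece 5:s rests on {4:s}
piece 6:q rests on {3:r}
piece 7:r rests on {6:q}
minimal pieces: {0:r, 1:s}
ways to finish when only these pieces remain (= sum over removing one remaining piece with nothing left below it):
  1 left: {5}→1  {7}→1
  2 left: {4,5}→1  {5,7}→2  {6,7}→1
  3 left: {1,4,5}→1  {3,6,7}→1  {4,5,7}→3  {5,6,7}→3
  4 left: {1,4,5,7}→4  {2,3,6,7}→1  {3,5,6,7}→4  {4,5,6,7}→6
  5 left: {0,2,3,6,7}→1  {1,4,5,6,7}→10  {2,3,5,6,7}→5  {3,4,5,6,7}→10
  6 left: {0,2,3,5,6,7}→6  {1,3,4,5,6,7}→20  {2,3,4,5,6,7}→15
  placing 0:r first → 35 extensions
  placing 1:s first → 21 extensions
total linear extensions = 56

56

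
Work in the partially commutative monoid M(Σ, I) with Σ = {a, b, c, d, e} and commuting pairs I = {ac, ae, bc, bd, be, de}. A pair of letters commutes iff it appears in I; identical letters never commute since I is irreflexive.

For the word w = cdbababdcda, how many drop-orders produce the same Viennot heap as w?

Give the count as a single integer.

12

0(c) covers ∅
1(d) covers 0:c
2(b) covers ∅
3(a) covers 1:d, 2:b
4(b) covers 3:a
5(a) covers 4:b
6(b) covers 5:a
7(d) covers 5:a
8(c) covers 7:d
9(d) covers 8:c
10(a) covers 6:b, 9:d
floor of heap: 0:c, 2:b
completions by unplaced set U, small U first (add the entries for U minus each lowest piece of U):
  |U|=1: {10}:1
  |U|=2: {6,10}:1  {9,10}:1
  |U|=3: {6,9,10}:2  {8,9,10}:1
  |U|=4: {6,8,9,10}:3  {7,8,9,10}:1
  |U|=5: {6,7,8,9,10}:4
  |U|=6: {5,6,7,8,9,10}:4
  |U|=7: {4,5,6,7,8,9,10}:4
  |U|=8: {3,4,5,6,7,8,9,10}:4
  |U|=9: {1,3,4,5,6,7,8,9,10}:4  {2,3,4,5,6,7,8,9,10}:4
  start at 0(c): 8
  start at 2(b): 4
sum over floor = 12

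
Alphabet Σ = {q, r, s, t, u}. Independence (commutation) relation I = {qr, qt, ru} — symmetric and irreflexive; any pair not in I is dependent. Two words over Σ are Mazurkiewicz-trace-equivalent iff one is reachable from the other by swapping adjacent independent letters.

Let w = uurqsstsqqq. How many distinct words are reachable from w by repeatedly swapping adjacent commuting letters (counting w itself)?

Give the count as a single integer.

#0=u has no predecessor
#1=u depends on [0:u]
#2=r has no predecessor
#3=q depends on [1:u]
#4=s depends on [2:r, 3:q]
#5=s depends on [4:s]
#6=t depends on [5:s]
#7=s depends on [6:t]
#8=q depends on [7:s]
#9=q depends on [8:q]
#10=q depends on [9:q]
sources: [0:u, 2:r]
N(rest) = Σ N(rest − s) over sources s of rest; N(one piece) = 1:
  size 1 → [10]=1
  size 2 → [9,10]=1
  size 3 → [8,9,10]=1
  size 4 → [7,8,9,10]=1
  size 5 → [6,7,8,9,10]=1
  size 6 → [5,6,7,8,9,10]=1
  size 7 → [4,5,6,7,8,9,10]=1
  size 8 → [2,4,5,6,7,8,9,10]=1  [3,4,5,6,7,8,9,10]=1
  size 9 → [1,3,4,5,6,7,8,9,10]=1  [2,3,4,5,6,7,8,9,10]=2
  first=0(u) contributes 3
  first=2(r) contributes 1
|[w]| = 4

4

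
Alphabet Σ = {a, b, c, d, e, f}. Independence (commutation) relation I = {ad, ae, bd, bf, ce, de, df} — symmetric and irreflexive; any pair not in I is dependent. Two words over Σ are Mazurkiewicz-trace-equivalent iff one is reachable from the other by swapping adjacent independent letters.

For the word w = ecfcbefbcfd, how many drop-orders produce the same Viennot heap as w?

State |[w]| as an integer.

piece 0:e — minimal
piece 1:c — minimal
piece 2:f rests on {0:e, 1:c}
piece 3:c rests on {2:f}
piece 4:b rests on {3:c}
piece 5:e rests on {4:b}
piece 6:f rests on {5:e}
piece 7:b rests on {5:e}
piece 8:c rests on {6:f, 7:b}
piece 9:f rests on {8:c}
piece 10:d rests on {8:c}
minimal pieces: {0:e, 1:c}
ways to finish when only these pieces remain (= sum over removing one remaining piece with nothing left below it):
  1 left: {9}→1  {10}→1
  2 left: {9,10}→2
  3 left: {8,9,10}→2
  4 left: {6,8,9,10}→2  {7,8,9,10}→2
  5 left: {6,7,8,9,10}→4
  6 left: {5,6,7,8,9,10}→4
  7 left: {4,5,6,7,8,9,10}→4
  8 left: {3,4,5,6,7,8,9,10}→4
  9 left: {2,3,4,5,6,7,8,9,10}→4
  placing 0:e first → 4 extensions
  placing 1:c first → 4 extensions
total linear extensions = 8

8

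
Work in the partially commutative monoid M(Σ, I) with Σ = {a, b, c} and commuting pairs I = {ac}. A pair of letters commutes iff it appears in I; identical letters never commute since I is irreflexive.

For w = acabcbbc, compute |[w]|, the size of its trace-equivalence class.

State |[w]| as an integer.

piece 0:a — minimal
piece 1:c — minimal
piece 2:a rests on {0:a}
piece 3:b rests on {1:c, 2:a}
piece 4:c rests on {3:b}
piece 5:b rests on {4:c}
piece 6:b rests on {5:b}
piece 7:c rests on {6:b}
minimal pieces: {0:a, 1:c}
ways to finish when only these pieces remain (= sum over removing one remaining piece with nothing left below it):
  1 left: {7}→1
  2 left: {6,7}→1
  3 left: {5,6,7}→1
  4 left: {4,5,6,7}→1
  5 left: {3,4,5,6,7}→1
  6 left: {1,3,4,5,6,7}→1  {2,3,4,5,6,7}→1
  placing 0:a first → 2 extensions
  placing 1:c first → 1 extensions
total linear extensions = 3

3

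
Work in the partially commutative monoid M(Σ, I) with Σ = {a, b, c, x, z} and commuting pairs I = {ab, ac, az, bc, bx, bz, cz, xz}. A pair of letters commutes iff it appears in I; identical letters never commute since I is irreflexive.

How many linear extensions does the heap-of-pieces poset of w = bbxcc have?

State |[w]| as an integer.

0(b) covers ∅
1(b) covers 0:b
2(x) covers ∅
3(c) covers 2:x
4(c) covers 3:c
floor of heap: 0:b, 2:x
completions by unplaced set U, small U first (add the entries for U minus each lowest piece of U):
  |U|=1: {1}:1  {4}:1
  |U|=2: {0,1}:1  {1,4}:2  {3,4}:1
  |U|=3: {0,1,4}:3  {1,3,4}:3  {2,3,4}:1
  start at 0(b): 4
  start at 2(x): 6
sum over floor = 10

10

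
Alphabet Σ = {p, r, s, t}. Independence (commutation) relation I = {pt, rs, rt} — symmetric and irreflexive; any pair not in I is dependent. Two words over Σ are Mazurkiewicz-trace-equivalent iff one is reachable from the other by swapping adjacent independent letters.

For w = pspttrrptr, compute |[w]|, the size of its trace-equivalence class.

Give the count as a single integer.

56

#0=p has no predecessor
#1=s depends on [0:p]
#2=p depends on [1:s]
#3=t depends on [1:s]
#4=t depends on [3:t]
#5=r depends on [2:p]
#6=r depends on [5:r]
#7=p depends on [6:r]
#8=t depends on [4:t]
#9=r depends on [7:p]
sources: [0:p]
N(rest) = Σ N(rest − s) over sources s of rest; N(one piece) = 1:
  size 1 → [8]=1  [9]=1
  size 2 → [4,8]=1  [7,9]=1  [8,9]=2
  size 3 → [3,4,8]=1  [4,8,9]=3  [6,7,9]=1  [7,8,9]=3
  size 4 → [3,4,8,9]=4  [4,7,8,9]=6  [5,6,7,9]=1  [6,7,8,9]=4
  size 5 → [2,5,6,7,9]=1  [3,4,7,8,9]=10  [4,6,7,8,9]=10  [5,6,7,8,9]=5
  size 6 → [2,5,6,7,8,9]=6  [3,4,6,7,8,9]=20  [4,5,6,7,8,9]=15
  size 7 → [2,4,5,6,7,8,9]=21  [3,4,5,6,7,8,9]=35
  size 8 → [2,3,4,5,6,7,8,9]=56
  first=0(p) contributes 56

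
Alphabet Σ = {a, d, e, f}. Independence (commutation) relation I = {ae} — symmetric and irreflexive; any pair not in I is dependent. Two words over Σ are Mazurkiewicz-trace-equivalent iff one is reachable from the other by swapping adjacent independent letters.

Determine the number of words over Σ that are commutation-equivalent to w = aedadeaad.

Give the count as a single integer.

0(a) covers ∅
1(e) covers ∅
2(d) covers 0:a, 1:e
3(a) covers 2:d
4(d) covers 3:a
5(e) covers 4:d
6(a) covers 4:d
7(a) covers 6:a
8(d) covers 5:e, 7:a
floor of heap: 0:a, 1:e
completions by unplaced set U, small U first (add the entries for U minus each lowest piece of U):
  |U|=1: {8}:1
  |U|=2: {5,8}:1  {7,8}:1
  |U|=3: {5,7,8}:2  {6,7,8}:1
  |U|=4: {5,6,7,8}:3
  |U|=5: {4,5,6,7,8}:3
  |U|=6: {3,4,5,6,7,8}:3
  |U|=7: {2,3,4,5,6,7,8}:3
  start at 0(a): 3
  start at 1(e): 3
sum over floor = 6

6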